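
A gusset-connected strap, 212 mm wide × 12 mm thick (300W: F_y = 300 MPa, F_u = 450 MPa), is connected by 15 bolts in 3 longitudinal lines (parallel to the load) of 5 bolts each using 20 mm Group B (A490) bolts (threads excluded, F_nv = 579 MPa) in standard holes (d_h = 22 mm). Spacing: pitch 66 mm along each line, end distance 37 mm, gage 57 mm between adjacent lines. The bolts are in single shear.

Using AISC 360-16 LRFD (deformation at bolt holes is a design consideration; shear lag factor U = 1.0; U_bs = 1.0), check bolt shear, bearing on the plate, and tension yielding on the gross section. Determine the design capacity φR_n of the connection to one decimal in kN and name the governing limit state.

686.9 kN (gross-section yield governs)

Bolt shear: A_b = π(20)²/4 = 314.16 mm². φR_n = 0.75 × 579 × 314.16 × 15 × 1 = 2046.4 kN.
Bearing (12 mm plate, F_u = 450 MPa): end bolts L_c = 37 − 22/2 = 26, R_n = min(1.2×26×12×450, 2.4×20×12×450) = 168.48 kN/bolt; interior L_c = 66 − 22 = 44, R_n = 259.2 kN/bolt. φR_n = 0.75 × (3×168.48 + 12×259.2) = 2711.9 kN.
Tension yield (gross): A_g = 212×12 = 2544 mm². φR_n = 0.90 × 300 × 2544 = 686.9 kN.
Governing: min(2046.4, 2711.9, 686.9) = 686.9 kN → gross-section yield.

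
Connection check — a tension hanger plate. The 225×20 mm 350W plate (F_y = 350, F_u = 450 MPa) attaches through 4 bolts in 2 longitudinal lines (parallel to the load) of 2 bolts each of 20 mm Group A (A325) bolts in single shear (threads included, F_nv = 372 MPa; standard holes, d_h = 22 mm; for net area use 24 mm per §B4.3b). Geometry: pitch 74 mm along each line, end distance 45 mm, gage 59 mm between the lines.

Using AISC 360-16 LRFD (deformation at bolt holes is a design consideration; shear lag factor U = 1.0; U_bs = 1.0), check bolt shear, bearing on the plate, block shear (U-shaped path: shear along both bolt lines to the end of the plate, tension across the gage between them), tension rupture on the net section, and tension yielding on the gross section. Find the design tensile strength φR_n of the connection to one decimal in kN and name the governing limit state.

350.6 kN (bolt shear governs)

Bolt shear: A_b = π(20)²/4 = 314.16 mm². φR_n = 0.75 × 372 × 314.16 × 4 × 1 = 350.6 kN.
Bearing (20 mm plate, F_u = 450 MPa): end bolts L_c = 45 − 22/2 = 34, R_n = min(1.2×34×20×450, 2.4×20×20×450) = 367.2 kN/bolt; interior L_c = 74 − 22 = 52, R_n = 432 kN/bolt. φR_n = 0.75 × (2×367.2 + 2×432) = 1198.8 kN.
Block shear: shear path 2×[45+1×74] = 2×119 mm, A_gv = 4760, A_nv = 2×(119 − 1.5×24)×20 = 3320 mm²; tension across gage: (59 − 1×24)×20 = 700 mm². R_n = min(0.6×450×3320, 0.6×350×4760) + 1.0×450×700 = min(896.4, 999.6) + 315 = 1211.4 kN. φR_n = 0.75 × 1211.4 = 908.6 kN.
Tension rupture (net): A_n = (225 − 2×24)×20 = 3540 mm² (U = 1.0, A_e = A_n). φR_n = 0.75 × 450 × 3540 = 1194.8 kN.
Tension yield (gross): A_g = 225×20 = 4500 mm². φR_n = 0.90 × 350 × 4500 = 1417.5 kN.
Governing: min(350.6, 1198.8, 908.6, 1194.8, 1417.5) = 350.6 kN → bolt shear.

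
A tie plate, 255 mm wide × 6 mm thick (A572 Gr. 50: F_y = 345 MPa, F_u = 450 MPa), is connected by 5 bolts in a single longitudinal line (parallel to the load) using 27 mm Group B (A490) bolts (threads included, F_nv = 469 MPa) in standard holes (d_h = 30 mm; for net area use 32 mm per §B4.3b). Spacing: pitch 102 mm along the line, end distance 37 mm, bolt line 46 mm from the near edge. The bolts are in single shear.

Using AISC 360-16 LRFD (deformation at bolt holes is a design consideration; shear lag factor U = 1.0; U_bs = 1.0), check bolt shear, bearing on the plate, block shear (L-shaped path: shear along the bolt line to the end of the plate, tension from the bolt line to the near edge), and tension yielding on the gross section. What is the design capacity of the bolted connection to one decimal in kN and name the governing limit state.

Bolt shear: A_b = π(27)²/4 = 572.56 mm². φR_n = 0.75 × 469 × 572.56 × 5 × 1 = 1007.0 kN.
Bearing (6 mm plate, F_u = 450 MPa): end bolts L_c = 37 − 30/2 = 22, R_n = min(1.2×22×6×450, 2.4×27×6×450) = 71.28 kN/bolt; interior L_c = 102 − 30 = 72, R_n = 174.96 kN/bolt. φR_n = 0.75 × (1×71.28 + 4×174.96) = 578.3 kN.
Block shear: shear path 1×[37+4×102] = 1×445 mm, A_gv = 2670, A_nv = 1×(445 − 4.5×32)×6 = 1806 mm²; tension to near edge: (46 − 0.5×32)×6 = 180 mm². R_n = min(0.6×450×1806, 0.6×345×2670) + 1.0×450×180 = min(487.62, 552.69) + 81 = 568.62 kN. φR_n = 0.75 × 568.62 = 426.5 kN.
Tension yield (gross): A_g = 255×6 = 1530 mm². φR_n = 0.90 × 345 × 1530 = 475.1 kN.
Governing: min(1007.0, 578.3, 426.5, 475.1) = 426.5 kN → block shear.

426.5 kN (block shear governs)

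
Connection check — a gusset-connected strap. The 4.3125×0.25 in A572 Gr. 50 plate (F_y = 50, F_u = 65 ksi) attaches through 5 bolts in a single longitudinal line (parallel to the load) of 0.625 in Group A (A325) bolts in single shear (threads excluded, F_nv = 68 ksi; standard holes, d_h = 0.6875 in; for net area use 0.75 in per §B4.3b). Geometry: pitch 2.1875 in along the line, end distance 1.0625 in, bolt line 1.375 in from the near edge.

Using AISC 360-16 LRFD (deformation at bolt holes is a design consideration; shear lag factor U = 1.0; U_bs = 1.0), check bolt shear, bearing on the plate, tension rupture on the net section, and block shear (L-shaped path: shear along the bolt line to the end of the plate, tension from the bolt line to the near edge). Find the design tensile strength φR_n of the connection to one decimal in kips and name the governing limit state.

Bolt shear: A_b = π(0.625)²/4 = 0.3068 in². φR_n = 0.75 × 68 × 0.3068 × 5 × 1 = 78.2 kips.
Bearing (0.25 in plate, F_u = 65 ksi): end bolts L_c = 1.0625 − 0.6875/2 = 0.71875, R_n = min(1.2×0.71875×0.25×65, 2.4×0.625×0.25×65) = 14.016 kips/bolt; interior L_c = 2.1875 − 0.6875 = 1.5, R_n = 24.375 kips/bolt. φR_n = 0.75 × (1×14.016 + 4×24.375) = 83.6 kips.
Tension rupture (net): A_n = (4.3125 − 1×0.75)×0.25 = 0.89063 in² (U = 1.0, A_e = A_n). φR_n = 0.75 × 65 × 0.89063 = 43.4 kips.
Block shear: shear path 1×[1.0625+4×2.1875] = 1×9.8125 in, A_gv = 2.4531, A_nv = 1×(9.8125 − 4.5×0.75)×0.25 = 1.6094 in²; tension to near edge: (1.375 − 0.5×0.75)×0.25 = 0.25 in². R_n = min(0.6×65×1.6094, 0.6×50×2.4531) + 1.0×65×0.25 = min(62.767, 73.593) + 16.25 = 79.017 kips. φR_n = 0.75 × 79.017 = 59.3 kips.
Governing: min(78.2, 83.6, 43.4, 59.3) = 43.4 kips → net-section rupture.

43.4 kips (net-section rupture governs)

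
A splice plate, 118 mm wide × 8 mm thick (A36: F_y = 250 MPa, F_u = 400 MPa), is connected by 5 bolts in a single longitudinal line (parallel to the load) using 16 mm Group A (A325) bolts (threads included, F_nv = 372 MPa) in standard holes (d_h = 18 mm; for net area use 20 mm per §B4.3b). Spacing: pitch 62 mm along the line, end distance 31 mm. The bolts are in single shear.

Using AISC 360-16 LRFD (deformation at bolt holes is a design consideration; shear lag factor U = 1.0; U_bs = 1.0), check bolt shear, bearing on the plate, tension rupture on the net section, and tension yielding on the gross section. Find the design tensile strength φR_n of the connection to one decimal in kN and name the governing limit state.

Bolt shear: A_b = π(16)²/4 = 201.06 mm². φR_n = 0.75 × 372 × 201.06 × 5 × 1 = 280.5 kN.
Bearing (8 mm plate, F_u = 400 MPa): end bolts L_c = 31 − 18/2 = 22, R_n = min(1.2×22×8×400, 2.4×16×8×400) = 84.48 kN/bolt; interior L_c = 62 − 18 = 44, R_n = 122.88 kN/bolt. φR_n = 0.75 × (1×84.48 + 4×122.88) = 432.0 kN.
Tension rupture (net): A_n = (118 − 1×20)×8 = 784 mm² (U = 1.0, A_e = A_n). φR_n = 0.75 × 400 × 784 = 235.2 kN.
Tension yield (gross): A_g = 118×8 = 944 mm². φR_n = 0.90 × 250 × 944 = 212.4 kN.
Governing: min(280.5, 432.0, 235.2, 212.4) = 212.4 kN → gross-section yield.

212.4 kN (gross-section yield governs)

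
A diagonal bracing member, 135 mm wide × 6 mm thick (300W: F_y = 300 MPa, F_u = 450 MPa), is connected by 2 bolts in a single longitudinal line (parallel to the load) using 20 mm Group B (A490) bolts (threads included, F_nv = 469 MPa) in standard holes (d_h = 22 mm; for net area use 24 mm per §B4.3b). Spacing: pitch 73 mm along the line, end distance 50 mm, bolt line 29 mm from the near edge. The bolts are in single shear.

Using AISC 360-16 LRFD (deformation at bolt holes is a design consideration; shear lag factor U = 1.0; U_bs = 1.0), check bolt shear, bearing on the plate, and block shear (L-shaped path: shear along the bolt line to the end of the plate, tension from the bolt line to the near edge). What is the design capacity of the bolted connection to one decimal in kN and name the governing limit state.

134.1 kN (block shear governs)

Bolt shear: A_b = π(20)²/4 = 314.16 mm². φR_n = 0.75 × 469 × 314.16 × 2 × 1 = 221.0 kN.
Bearing (6 mm plate, F_u = 450 MPa): end bolts L_c = 50 − 22/2 = 39, R_n = min(1.2×39×6×450, 2.4×20×6×450) = 126.36 kN/bolt; interior L_c = 73 − 22 = 51, R_n = 129.6 kN/bolt. φR_n = 0.75 × (1×126.36 + 1×129.6) = 192.0 kN.
Block shear: shear path 1×[50+1×73] = 1×123 mm, A_gv = 738, A_nv = 1×(123 − 1.5×24)×6 = 522 mm²; tension to near edge: (29 − 0.5×24)×6 = 102 mm². R_n = min(0.6×450×522, 0.6×300×738) + 1.0×450×102 = min(140.94, 132.84) + 45.9 = 178.74 kN. φR_n = 0.75 × 178.74 = 134.1 kN.
Governing: min(221.0, 192.0, 134.1) = 134.1 kN → block shear.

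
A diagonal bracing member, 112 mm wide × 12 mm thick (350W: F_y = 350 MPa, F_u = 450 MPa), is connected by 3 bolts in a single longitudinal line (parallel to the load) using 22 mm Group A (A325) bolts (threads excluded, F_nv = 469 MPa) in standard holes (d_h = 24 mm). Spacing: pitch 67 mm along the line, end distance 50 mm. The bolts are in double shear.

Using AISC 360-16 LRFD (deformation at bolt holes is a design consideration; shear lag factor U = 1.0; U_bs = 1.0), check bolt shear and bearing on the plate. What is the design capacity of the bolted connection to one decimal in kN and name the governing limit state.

602.6 kN (bearing governs)

Bolt shear: A_b = π(22)²/4 = 380.13 mm². φR_n = 0.75 × 469 × 380.13 × 3 × 2 = 802.3 kN.
Bearing (12 mm plate, F_u = 450 MPa): end bolts L_c = 50 − 24/2 = 38, R_n = min(1.2×38×12×450, 2.4×22×12×450) = 246.24 kN/bolt; interior L_c = 67 − 24 = 43, R_n = 278.64 kN/bolt. φR_n = 0.75 × (1×246.24 + 2×278.64) = 602.6 kN.
Governing: min(802.3, 602.6) = 602.6 kN → bearing.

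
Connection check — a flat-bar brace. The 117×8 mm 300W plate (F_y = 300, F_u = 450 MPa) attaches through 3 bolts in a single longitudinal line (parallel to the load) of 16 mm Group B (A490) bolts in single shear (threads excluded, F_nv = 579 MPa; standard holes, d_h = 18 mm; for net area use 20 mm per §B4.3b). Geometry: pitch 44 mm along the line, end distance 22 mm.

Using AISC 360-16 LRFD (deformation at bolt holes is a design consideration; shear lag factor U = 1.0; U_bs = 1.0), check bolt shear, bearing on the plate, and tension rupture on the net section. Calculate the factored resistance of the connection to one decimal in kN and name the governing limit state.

Bolt shear: A_b = π(16)²/4 = 201.06 mm². φR_n = 0.75 × 579 × 201.06 × 3 × 1 = 261.9 kN.
Bearing (8 mm plate, F_u = 450 MPa): end bolts L_c = 22 − 18/2 = 13, R_n = min(1.2×13×8×450, 2.4×16×8×450) = 56.16 kN/bolt; interior L_c = 44 − 18 = 26, R_n = 112.32 kN/bolt. φR_n = 0.75 × (1×56.16 + 2×112.32) = 210.6 kN.
Tension rupture (net): A_n = (117 − 1×20)×8 = 776 mm² (U = 1.0, A_e = A_n). φR_n = 0.75 × 450 × 776 = 261.9 kN.
Governing: min(261.9, 210.6, 261.9) = 210.6 kN → bearing.

210.6 kN (bearing governs)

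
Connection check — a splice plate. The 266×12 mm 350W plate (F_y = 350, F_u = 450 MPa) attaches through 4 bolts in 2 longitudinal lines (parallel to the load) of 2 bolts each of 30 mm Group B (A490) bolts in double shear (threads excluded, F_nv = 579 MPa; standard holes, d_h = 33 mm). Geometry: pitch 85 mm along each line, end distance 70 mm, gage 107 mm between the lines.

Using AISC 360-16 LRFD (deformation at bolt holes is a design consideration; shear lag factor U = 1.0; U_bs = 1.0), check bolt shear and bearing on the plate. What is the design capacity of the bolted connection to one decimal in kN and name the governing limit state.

Bolt shear: A_b = π(30)²/4 = 706.86 mm². φR_n = 0.75 × 579 × 706.86 × 4 × 2 = 2455.6 kN.
Bearing (12 mm plate, F_u = 450 MPa): end bolts L_c = 70 − 33/2 = 53.5, R_n = min(1.2×53.5×12×450, 2.4×30×12×450) = 346.68 kN/bolt; interior L_c = 85 − 33 = 52, R_n = 336.96 kN/bolt. φR_n = 0.75 × (2×346.68 + 2×336.96) = 1025.5 kN.
Governing: min(2455.6, 1025.5) = 1025.5 kN → bearing.

1025.5 kN (bearing governs)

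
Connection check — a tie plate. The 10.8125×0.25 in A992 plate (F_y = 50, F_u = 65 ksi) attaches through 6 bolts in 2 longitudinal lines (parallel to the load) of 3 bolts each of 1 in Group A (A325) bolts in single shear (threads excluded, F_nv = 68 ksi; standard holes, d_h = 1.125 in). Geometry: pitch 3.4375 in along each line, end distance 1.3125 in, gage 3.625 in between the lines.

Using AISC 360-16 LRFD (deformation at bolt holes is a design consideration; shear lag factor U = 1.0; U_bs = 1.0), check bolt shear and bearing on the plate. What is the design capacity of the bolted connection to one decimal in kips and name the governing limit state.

138.9 kips (bearing governs)

Bolt shear: A_b = π(1)²/4 = 0.7854 in². φR_n = 0.75 × 68 × 0.7854 × 6 × 1 = 240.3 kips.
Bearing (0.25 in plate, F_u = 65 ksi): end bolts L_c = 1.3125 − 1.125/2 = 0.75, R_n = min(1.2×0.75×0.25×65, 2.4×1×0.25×65) = 14.625 kips/bolt; interior L_c = 3.4375 − 1.125 = 2.3125, R_n = 39 kips/bolt. φR_n = 0.75 × (2×14.625 + 4×39) = 138.9 kips.
Governing: min(240.3, 138.9) = 138.9 kips → bearing.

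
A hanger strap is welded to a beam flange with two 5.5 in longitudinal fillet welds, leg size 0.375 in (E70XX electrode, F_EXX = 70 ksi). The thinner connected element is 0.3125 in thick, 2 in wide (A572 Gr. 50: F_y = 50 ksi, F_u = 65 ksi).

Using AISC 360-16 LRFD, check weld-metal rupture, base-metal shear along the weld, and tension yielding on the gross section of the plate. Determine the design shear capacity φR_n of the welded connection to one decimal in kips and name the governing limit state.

28.1 kips (gross-section yield governs)

Weld metal: throat = 0.707×0.375 = 0.26513 in, L = 2×5.5 = 11 in. φR_n = 0.75 × 0.6 × 70 × 0.26513 × 11 = 91.9 kips.
Base metal shear (0.3125 in plate): yield φR_n = 1.0×0.6×50×0.3125×11 = 103.1 kips; rupture φR_n = 0.75×0.6×65×0.3125×11 = 100.5 kips; take 100.5 kips (rupture).
Tension yield (gross): A_g = 2×0.3125 = 0.625 in². φR_n = 0.90 × 50 × 0.625 = 28.1 kips.
Governing: min(91.9, 100.5, 28.1) = 28.1 kips → gross-section yield.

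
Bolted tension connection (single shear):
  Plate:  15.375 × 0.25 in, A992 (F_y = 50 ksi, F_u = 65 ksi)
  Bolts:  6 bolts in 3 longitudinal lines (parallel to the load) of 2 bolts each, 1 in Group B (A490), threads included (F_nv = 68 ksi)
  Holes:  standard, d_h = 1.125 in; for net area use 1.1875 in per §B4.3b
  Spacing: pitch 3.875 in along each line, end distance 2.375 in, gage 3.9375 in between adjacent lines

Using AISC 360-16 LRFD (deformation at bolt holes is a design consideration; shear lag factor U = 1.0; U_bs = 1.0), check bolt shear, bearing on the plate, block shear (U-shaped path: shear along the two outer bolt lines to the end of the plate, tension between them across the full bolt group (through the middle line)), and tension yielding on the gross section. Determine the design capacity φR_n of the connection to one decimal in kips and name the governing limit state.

Bolt shear: A_b = π(1)²/4 = 0.7854 in². φR_n = 0.75 × 68 × 0.7854 × 6 × 1 = 240.3 kips.
Bearing (0.25 in plate, F_u = 65 ksi): end bolts L_c = 2.375 − 1.125/2 = 1.8125, R_n = min(1.2×1.8125×0.25×65, 2.4×1×0.25×65) = 35.344 kips/bolt; interior L_c = 3.875 − 1.125 = 2.75, R_n = 39 kips/bolt. φR_n = 0.75 × (3×35.344 + 3×39) = 167.3 kips.
Block shear: shear path 2×[2.375+1×3.875] = 2×6.25 in, A_gv = 3.125, A_nv = 2×(6.25 − 1.5×1.1875)×0.25 = 2.2344 in²; tension across gage: (7.875 − 2×1.1875)×0.25 = 1.375 in². R_n = min(0.6×65×2.2344, 0.6×50×3.125) + 1.0×65×1.375 = min(87.142, 93.75) + 89.375 = 176.52 kips. φR_n = 0.75 × 176.52 = 132.4 kips.
Tension yield (gross): A_g = 15.375×0.25 = 3.8438 in². φR_n = 0.90 × 50 × 3.8438 = 173.0 kips.
Governing: min(240.3, 167.3, 132.4, 173.0) = 132.4 kips → block shear.

132.4 kips (block shear governs)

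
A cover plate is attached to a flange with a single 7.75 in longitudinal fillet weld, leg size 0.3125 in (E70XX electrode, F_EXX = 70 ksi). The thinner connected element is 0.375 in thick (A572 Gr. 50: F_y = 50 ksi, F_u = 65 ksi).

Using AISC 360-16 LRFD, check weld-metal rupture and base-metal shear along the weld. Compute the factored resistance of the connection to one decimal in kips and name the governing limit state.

53.9 kips (weld metal governs)

Weld metal: throat = 0.707×0.3125 = 0.22094 in, L = 7.75 in. φR_n = 0.75 × 0.6 × 70 × 0.22094 × 7.75 = 53.9 kips.
Base metal shear (0.375 in plate): yield φR_n = 1.0×0.6×50×0.375×7.75 = 87.2 kips; rupture φR_n = 0.75×0.6×65×0.375×7.75 = 85.0 kips; take 85.0 kips (rupture).
Governing: min(53.9, 85.0) = 53.9 kips → weld metal.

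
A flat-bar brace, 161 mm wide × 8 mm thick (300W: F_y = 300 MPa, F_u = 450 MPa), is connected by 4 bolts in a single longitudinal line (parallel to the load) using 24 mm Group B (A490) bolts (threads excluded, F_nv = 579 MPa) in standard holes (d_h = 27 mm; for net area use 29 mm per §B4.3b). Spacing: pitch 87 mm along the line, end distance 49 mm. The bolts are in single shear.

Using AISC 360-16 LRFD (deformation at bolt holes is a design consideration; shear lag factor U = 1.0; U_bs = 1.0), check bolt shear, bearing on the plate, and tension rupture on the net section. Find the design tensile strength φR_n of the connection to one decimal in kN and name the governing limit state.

356.4 kN (net-section rupture governs)

Bolt shear: A_b = π(24)²/4 = 452.39 mm². φR_n = 0.75 × 579 × 452.39 × 4 × 1 = 785.8 kN.
Bearing (8 mm plate, F_u = 450 MPa): end bolts L_c = 49 − 27/2 = 35.5, R_n = min(1.2×35.5×8×450, 2.4×24×8×450) = 153.36 kN/bolt; interior L_c = 87 − 27 = 60, R_n = 207.36 kN/bolt. φR_n = 0.75 × (1×153.36 + 3×207.36) = 581.6 kN.
Tension rupture (net): A_n = (161 − 1×29)×8 = 1056 mm² (U = 1.0, A_e = A_n). φR_n = 0.75 × 450 × 1056 = 356.4 kN.
Governing: min(785.8, 581.6, 356.4) = 356.4 kN → net-section rupture.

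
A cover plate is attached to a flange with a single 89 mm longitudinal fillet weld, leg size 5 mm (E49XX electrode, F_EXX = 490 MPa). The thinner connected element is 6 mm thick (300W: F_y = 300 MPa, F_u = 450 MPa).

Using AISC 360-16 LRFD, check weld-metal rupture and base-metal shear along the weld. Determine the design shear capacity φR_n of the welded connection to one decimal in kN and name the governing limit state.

69.4 kN (weld metal governs)

Weld metal: throat = 0.707×5 = 3.535 mm, L = 89 mm. φR_n = 0.75 × 0.6 × 490 × 3.535 × 89 = 69.4 kN.
Base metal shear (6 mm plate): yield φR_n = 1.0×0.6×300×6×89 = 96.1 kN; rupture φR_n = 0.75×0.6×450×6×89 = 108.1 kN; take 96.1 kN (yield).
Governing: min(69.4, 96.1) = 69.4 kN → weld metal.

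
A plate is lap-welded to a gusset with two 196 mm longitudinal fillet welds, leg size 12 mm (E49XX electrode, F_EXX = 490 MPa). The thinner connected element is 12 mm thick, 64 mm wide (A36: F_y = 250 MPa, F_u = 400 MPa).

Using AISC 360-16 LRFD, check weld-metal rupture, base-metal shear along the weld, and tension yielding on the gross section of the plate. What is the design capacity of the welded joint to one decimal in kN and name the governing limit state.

Weld metal: throat = 0.707×12 = 8.484 mm, L = 2×196 = 392 mm. φR_n = 0.75 × 0.6 × 490 × 8.484 × 392 = 733.3 kN.
Base metal shear (12 mm plate): yield φR_n = 1.0×0.6×250×12×392 = 705.6 kN; rupture φR_n = 0.75×0.6×400×12×392 = 846.7 kN; take 705.6 kN (yield).
Tension yield (gross): A_g = 64×12 = 768 mm². φR_n = 0.90 × 250 × 768 = 172.8 kN.
Governing: min(733.3, 705.6, 172.8) = 172.8 kN → gross-section yield.

172.8 kN (gross-section yield governs)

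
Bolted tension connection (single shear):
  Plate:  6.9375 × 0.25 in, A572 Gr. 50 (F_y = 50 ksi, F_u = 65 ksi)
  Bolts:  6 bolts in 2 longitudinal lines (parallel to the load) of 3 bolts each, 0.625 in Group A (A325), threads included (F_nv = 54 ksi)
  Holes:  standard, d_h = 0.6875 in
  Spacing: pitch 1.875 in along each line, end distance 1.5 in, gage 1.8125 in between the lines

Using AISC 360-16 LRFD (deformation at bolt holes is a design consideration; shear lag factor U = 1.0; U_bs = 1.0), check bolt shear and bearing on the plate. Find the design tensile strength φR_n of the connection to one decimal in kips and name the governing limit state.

Bolt shear: A_b = π(0.625)²/4 = 0.3068 in². φR_n = 0.75 × 54 × 0.3068 × 6 × 1 = 74.6 kips.
Bearing (0.25 in plate, F_u = 65 ksi): end bolts L_c = 1.5 − 0.6875/2 = 1.15625, R_n = min(1.2×1.15625×0.25×65, 2.4×0.625×0.25×65) = 22.547 kips/bolt; interior L_c = 1.875 − 0.6875 = 1.1875, R_n = 23.156 kips/bolt. φR_n = 0.75 × (2×22.547 + 4×23.156) = 103.3 kips.
Governing: min(74.6, 103.3) = 74.6 kips → bolt shear.

74.6 kips (bolt shear governs)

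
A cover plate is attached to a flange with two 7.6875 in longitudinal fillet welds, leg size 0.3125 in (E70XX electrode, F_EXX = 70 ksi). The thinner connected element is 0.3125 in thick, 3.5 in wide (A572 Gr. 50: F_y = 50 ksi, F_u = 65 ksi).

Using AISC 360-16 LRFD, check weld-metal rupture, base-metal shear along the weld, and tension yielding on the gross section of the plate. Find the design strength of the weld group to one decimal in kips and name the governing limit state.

49.2 kips (gross-section yield governs)

Weld metal: throat = 0.707×0.3125 = 0.22094 in, L = 2×7.6875 = 15.375 in. φR_n = 0.75 × 0.6 × 70 × 0.22094 × 15.375 = 107.0 kips.
Base metal shear (0.3125 in plate): yield φR_n = 1.0×0.6×50×0.3125×15.375 = 144.1 kips; rupture φR_n = 0.75×0.6×65×0.3125×15.375 = 140.5 kips; take 140.5 kips (rupture).
Tension yield (gross): A_g = 3.5×0.3125 = 1.0938 in². φR_n = 0.90 × 50 × 1.0938 = 49.2 kips.
Governing: min(107.0, 140.5, 49.2) = 49.2 kips → gross-section yield.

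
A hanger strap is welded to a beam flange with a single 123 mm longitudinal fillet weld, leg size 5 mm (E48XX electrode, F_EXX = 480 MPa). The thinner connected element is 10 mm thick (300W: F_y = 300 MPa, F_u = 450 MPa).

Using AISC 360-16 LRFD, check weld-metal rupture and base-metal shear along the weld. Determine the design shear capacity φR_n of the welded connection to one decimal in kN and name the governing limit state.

Weld metal: throat = 0.707×5 = 3.535 mm, L = 123 mm. φR_n = 0.75 × 0.6 × 480 × 3.535 × 123 = 93.9 kN.
Base metal shear (10 mm plate): yield φR_n = 1.0×0.6×300×10×123 = 221.4 kN; rupture φR_n = 0.75×0.6×450×10×123 = 249.1 kN; take 221.4 kN (yield).
Governing: min(93.9, 221.4) = 93.9 kN → weld metal.

93.9 kN (weld metal governs)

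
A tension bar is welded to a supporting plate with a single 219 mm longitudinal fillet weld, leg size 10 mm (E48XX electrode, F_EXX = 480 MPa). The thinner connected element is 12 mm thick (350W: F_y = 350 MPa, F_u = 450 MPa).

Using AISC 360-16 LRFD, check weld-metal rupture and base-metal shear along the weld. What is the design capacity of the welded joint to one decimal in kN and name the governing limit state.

Weld metal: throat = 0.707×10 = 7.07 mm, L = 219 mm. φR_n = 0.75 × 0.6 × 480 × 7.07 × 219 = 334.4 kN.
Base metal shear (12 mm plate): yield φR_n = 1.0×0.6×350×12×219 = 551.9 kN; rupture φR_n = 0.75×0.6×450×12×219 = 532.2 kN; take 532.2 kN (rupture).
Governing: min(334.4, 532.2) = 334.4 kN → weld metal.

334.4 kN (weld metal governs)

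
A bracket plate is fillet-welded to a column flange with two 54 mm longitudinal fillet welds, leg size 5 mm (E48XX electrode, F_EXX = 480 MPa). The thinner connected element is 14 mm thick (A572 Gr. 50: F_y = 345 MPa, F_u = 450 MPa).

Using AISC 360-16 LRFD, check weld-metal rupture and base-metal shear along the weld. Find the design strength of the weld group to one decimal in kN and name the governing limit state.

Weld metal: throat = 0.707×5 = 3.535 mm, L = 2×54 = 108 mm. φR_n = 0.75 × 0.6 × 480 × 3.535 × 108 = 82.5 kN.
Base metal shear (14 mm plate): yield φR_n = 1.0×0.6×345×14×108 = 313.0 kN; rupture φR_n = 0.75×0.6×450×14×108 = 306.2 kN; take 306.2 kN (rupture).
Governing: min(82.5, 306.2) = 82.5 kN → weld metal.

82.5 kN (weld metal governs)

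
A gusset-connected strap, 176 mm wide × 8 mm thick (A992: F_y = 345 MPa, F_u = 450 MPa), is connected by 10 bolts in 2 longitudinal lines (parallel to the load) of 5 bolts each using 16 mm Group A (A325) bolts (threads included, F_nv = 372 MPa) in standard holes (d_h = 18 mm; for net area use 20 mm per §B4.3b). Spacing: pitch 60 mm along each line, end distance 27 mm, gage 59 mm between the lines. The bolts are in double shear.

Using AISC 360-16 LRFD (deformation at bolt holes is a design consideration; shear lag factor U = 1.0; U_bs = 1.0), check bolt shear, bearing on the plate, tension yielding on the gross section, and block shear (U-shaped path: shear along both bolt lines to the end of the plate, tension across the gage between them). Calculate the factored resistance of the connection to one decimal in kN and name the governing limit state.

437.2 kN (gross-section yield governs)

Bolt shear: A_b = π(16)²/4 = 201.06 mm². φR_n = 0.75 × 372 × 201.06 × 10 × 2 = 1121.9 kN.
Bearing (8 mm plate, F_u = 450 MPa): end bolts L_c = 27 − 18/2 = 18, R_n = min(1.2×18×8×450, 2.4×16×8×450) = 77.76 kN/bolt; interior L_c = 60 − 18 = 42, R_n = 138.24 kN/bolt. φR_n = 0.75 × (2×77.76 + 8×138.24) = 946.1 kN.
Tension yield (gross): A_g = 176×8 = 1408 mm². φR_n = 0.90 × 345 × 1408 = 437.2 kN.
Block shear: shear path 2×[27+4×60] = 2×267 mm, A_gv = 4272, A_nv = 2×(267 − 4.5×20)×8 = 2832 mm²; tension across gage: (59 − 1×20)×8 = 312 mm². R_n = min(0.6×450×2832, 0.6×345×4272) + 1.0×450×312 = min(764.64, 884.3) + 140.4 = 905.04 kN. φR_n = 0.75 × 905.04 = 678.8 kN.
Governing: min(1121.9, 946.1, 437.2, 678.8) = 437.2 kN → gross-section yield.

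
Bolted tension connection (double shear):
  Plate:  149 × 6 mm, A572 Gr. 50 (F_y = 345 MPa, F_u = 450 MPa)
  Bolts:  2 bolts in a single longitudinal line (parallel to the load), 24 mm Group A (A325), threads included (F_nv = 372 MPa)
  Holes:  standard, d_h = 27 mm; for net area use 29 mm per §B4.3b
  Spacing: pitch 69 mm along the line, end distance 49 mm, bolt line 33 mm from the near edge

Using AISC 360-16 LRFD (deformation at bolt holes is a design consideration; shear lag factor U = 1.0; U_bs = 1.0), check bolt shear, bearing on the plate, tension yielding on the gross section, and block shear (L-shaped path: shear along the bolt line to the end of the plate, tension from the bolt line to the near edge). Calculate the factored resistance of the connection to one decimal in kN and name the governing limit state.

Bolt shear: A_b = π(24)²/4 = 452.39 mm². φR_n = 0.75 × 372 × 452.39 × 2 × 2 = 504.9 kN.
Bearing (6 mm plate, F_u = 450 MPa): end bolts L_c = 49 − 27/2 = 35.5, R_n = min(1.2×35.5×6×450, 2.4×24×6×450) = 115.02 kN/bolt; interior L_c = 69 − 27 = 42, R_n = 136.08 kN/bolt. φR_n = 0.75 × (1×115.02 + 1×136.08) = 188.3 kN.
Tension yield (gross): A_g = 149×6 = 894 mm². φR_n = 0.90 × 345 × 894 = 277.6 kN.
Block shear: shear path 1×[49+1×69] = 1×118 mm, A_gv = 708, A_nv = 1×(118 − 1.5×29)×6 = 447 mm²; tension to near edge: (33 − 0.5×29)×6 = 111 mm². R_n = min(0.6×450×447, 0.6×345×708) + 1.0×450×111 = min(120.69, 146.56) + 49.95 = 170.64 kN. φR_n = 0.75 × 170.64 = 128.0 kN.
Governing: min(504.9, 188.3, 277.6, 128.0) = 128.0 kN → block shear.

128.0 kN (block shear governs)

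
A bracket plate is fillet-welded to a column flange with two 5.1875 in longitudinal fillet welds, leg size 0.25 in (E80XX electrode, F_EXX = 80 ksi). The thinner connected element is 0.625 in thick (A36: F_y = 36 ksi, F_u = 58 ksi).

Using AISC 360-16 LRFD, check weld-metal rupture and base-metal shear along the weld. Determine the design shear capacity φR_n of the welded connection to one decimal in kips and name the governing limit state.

66.0 kips (weld metal governs)

Weld metal: throat = 0.707×0.25 = 0.17675 in, L = 2×5.1875 = 10.375 in. φR_n = 0.75 × 0.6 × 80 × 0.17675 × 10.375 = 66.0 kips.
Base metal shear (0.625 in plate): yield φR_n = 1.0×0.6×36×0.625×10.375 = 140.1 kips; rupture φR_n = 0.75×0.6×58×0.625×10.375 = 169.2 kips; take 140.1 kips (yield).
Governing: min(66.0, 140.1) = 66.0 kips → weld metal.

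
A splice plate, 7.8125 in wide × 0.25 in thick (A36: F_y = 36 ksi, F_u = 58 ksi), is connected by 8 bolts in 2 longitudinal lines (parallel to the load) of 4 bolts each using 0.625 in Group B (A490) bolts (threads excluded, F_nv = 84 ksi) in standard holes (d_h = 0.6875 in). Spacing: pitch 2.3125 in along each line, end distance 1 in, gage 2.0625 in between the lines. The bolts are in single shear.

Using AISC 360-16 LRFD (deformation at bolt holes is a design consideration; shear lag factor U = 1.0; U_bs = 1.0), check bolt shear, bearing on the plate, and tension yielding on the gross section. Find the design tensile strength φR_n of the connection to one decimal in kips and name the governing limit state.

Bolt shear: A_b = π(0.625)²/4 = 0.3068 in². φR_n = 0.75 × 84 × 0.3068 × 8 × 1 = 154.6 kips.
Bearing (0.25 in plate, F_u = 58 ksi): end bolts L_c = 1 − 0.6875/2 = 0.65625, R_n = min(1.2×0.65625×0.25×58, 2.4×0.625×0.25×58) = 11.419 kips/bolt; interior L_c = 2.3125 − 0.6875 = 1.625, R_n = 21.75 kips/bolt. φR_n = 0.75 × (2×11.419 + 6×21.75) = 115.0 kips.
Tension yield (gross): A_g = 7.8125×0.25 = 1.9531 in². φR_n = 0.90 × 36 × 1.9531 = 63.3 kips.
Governing: min(154.6, 115.0, 63.3) = 63.3 kips → gross-section yield.

63.3 kips (gross-section yield governs)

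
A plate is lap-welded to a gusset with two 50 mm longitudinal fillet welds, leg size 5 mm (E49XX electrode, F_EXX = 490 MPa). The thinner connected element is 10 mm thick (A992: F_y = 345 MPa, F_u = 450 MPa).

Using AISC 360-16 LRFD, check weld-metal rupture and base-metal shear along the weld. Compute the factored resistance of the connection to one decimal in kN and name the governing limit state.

Weld metal: throat = 0.707×5 = 3.535 mm, L = 2×50 = 100 mm. φR_n = 0.75 × 0.6 × 490 × 3.535 × 100 = 77.9 kN.
Base metal shear (10 mm plate): yield φR_n = 1.0×0.6×345×10×100 = 207.0 kN; rupture φR_n = 0.75×0.6×450×10×100 = 202.5 kN; take 202.5 kN (rupture).
Governing: min(77.9, 202.5) = 77.9 kN → weld metal.

77.9 kN (weld metal governs)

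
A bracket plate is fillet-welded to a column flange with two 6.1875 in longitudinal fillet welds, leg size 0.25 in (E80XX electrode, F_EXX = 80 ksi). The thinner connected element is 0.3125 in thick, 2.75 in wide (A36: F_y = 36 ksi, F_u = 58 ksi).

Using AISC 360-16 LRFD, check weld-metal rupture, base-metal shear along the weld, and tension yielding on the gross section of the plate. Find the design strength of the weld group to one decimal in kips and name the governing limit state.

Weld metal: throat = 0.707×0.25 = 0.17675 in, L = 2×6.1875 = 12.375 in. φR_n = 0.75 × 0.6 × 80 × 0.17675 × 12.375 = 78.7 kips.
Base metal shear (0.3125 in plate): yield φR_n = 1.0×0.6×36×0.3125×12.375 = 83.5 kips; rupture φR_n = 0.75×0.6×58×0.3125×12.375 = 100.9 kips; take 83.5 kips (yield).
Tension yield (gross): A_g = 2.75×0.3125 = 0.85938 in². φR_n = 0.90 × 36 × 0.85938 = 27.8 kips.
Governing: min(78.7, 83.5, 27.8) = 27.8 kips → gross-section yield.

27.8 kips (gross-section yield governs)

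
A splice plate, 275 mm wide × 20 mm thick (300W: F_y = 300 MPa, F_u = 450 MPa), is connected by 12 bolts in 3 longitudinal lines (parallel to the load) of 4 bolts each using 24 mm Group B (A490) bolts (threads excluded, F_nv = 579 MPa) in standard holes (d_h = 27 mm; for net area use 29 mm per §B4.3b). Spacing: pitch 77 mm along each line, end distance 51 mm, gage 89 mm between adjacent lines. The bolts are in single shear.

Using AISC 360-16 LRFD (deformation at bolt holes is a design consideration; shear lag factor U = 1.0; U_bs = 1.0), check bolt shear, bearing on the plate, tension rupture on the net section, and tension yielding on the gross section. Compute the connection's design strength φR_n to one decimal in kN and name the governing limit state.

1269.0 kN (net-section rupture governs)

Bolt shear: A_b = π(24)²/4 = 452.39 mm². φR_n = 0.75 × 579 × 452.39 × 12 × 1 = 2357.4 kN.
Bearing (20 mm plate, F_u = 450 MPa): end bolts L_c = 51 − 27/2 = 37.5, R_n = min(1.2×37.5×20×450, 2.4×24×20×450) = 405 kN/bolt; interior L_c = 77 − 27 = 50, R_n = 518.4 kN/bolt. φR_n = 0.75 × (3×405 + 9×518.4) = 4410.5 kN.
Tension rupture (net): A_n = (275 − 3×29)×20 = 3760 mm² (U = 1.0, A_e = A_n). φR_n = 0.75 × 450 × 3760 = 1269.0 kN.
Tension yield (gross): A_g = 275×20 = 5500 mm². φR_n = 0.90 × 300 × 5500 = 1485.0 kN.
Governing: min(2357.4, 4410.5, 1269.0, 1485.0) = 1269.0 kN → net-section rupture.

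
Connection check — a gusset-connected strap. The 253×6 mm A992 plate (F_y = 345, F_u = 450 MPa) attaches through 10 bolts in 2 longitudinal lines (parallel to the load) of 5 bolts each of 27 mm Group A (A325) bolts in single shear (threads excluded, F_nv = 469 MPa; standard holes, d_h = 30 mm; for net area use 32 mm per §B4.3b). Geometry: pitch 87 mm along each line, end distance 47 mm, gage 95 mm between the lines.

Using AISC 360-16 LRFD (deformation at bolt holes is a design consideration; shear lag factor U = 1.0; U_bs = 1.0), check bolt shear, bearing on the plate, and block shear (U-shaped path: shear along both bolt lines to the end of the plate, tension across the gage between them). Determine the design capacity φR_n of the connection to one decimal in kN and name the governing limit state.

737.5 kN (block shear governs)

Bolt shear: A_b = π(27)²/4 = 572.56 mm². φR_n = 0.75 × 469 × 572.56 × 10 × 1 = 2014.0 kN.
Bearing (6 mm plate, F_u = 450 MPa): end bolts L_c = 47 − 30/2 = 32, R_n = min(1.2×32×6×450, 2.4×27×6×450) = 103.68 kN/bolt; interior L_c = 87 − 30 = 57, R_n = 174.96 kN/bolt. φR_n = 0.75 × (2×103.68 + 8×174.96) = 1205.3 kN.
Block shear: shear path 2×[47+4×87] = 2×395 mm, A_gv = 4740, A_nv = 2×(395 − 4.5×32)×6 = 3012 mm²; tension across gage: (95 − 1×32)×6 = 378 mm². R_n = min(0.6×450×3012, 0.6×345×4740) + 1.0×450×378 = min(813.24, 981.18) + 170.1 = 983.34 kN. φR_n = 0.75 × 983.34 = 737.5 kN.
Governing: min(2014.0, 1205.3, 737.5) = 737.5 kN → block shear.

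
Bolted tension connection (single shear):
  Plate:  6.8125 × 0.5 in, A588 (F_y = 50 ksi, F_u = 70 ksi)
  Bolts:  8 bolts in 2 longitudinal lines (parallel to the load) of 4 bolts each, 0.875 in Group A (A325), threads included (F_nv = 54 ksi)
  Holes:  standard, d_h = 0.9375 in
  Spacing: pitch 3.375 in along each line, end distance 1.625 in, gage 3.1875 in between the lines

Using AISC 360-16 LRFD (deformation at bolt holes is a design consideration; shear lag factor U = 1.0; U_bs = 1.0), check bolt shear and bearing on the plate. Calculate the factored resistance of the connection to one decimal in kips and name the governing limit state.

Bolt shear: A_b = π(0.875)²/4 = 0.60132 in². φR_n = 0.75 × 54 × 0.60132 × 8 × 1 = 194.8 kips.
Bearing (0.5 in plate, F_u = 70 ksi): end bolts L_c = 1.625 − 0.9375/2 = 1.15625, R_n = min(1.2×1.15625×0.5×70, 2.4×0.875×0.5×70) = 48.563 kips/bolt; interior L_c = 3.375 − 0.9375 = 2.4375, R_n = 73.5 kips/bolt. φR_n = 0.75 × (2×48.563 + 6×73.5) = 403.6 kips.
Governing: min(194.8, 403.6) = 194.8 kips → bolt shear.

194.8 kips (bolt shear governs)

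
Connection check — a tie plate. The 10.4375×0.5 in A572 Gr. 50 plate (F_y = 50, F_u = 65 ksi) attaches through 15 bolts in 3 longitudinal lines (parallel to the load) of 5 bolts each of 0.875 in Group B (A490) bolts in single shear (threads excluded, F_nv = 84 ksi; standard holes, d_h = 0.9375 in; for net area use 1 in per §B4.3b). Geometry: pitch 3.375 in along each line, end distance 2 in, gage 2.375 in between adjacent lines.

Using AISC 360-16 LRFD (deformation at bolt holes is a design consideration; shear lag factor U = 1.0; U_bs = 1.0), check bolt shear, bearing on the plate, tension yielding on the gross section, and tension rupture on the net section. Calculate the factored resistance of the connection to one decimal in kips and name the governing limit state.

181.3 kips (net-section rupture governs)

Bolt shear: A_b = π(0.875)²/4 = 0.60132 in². φR_n = 0.75 × 84 × 0.60132 × 15 × 1 = 568.2 kips.
Bearing (0.5 in plate, F_u = 65 ksi): end bolts L_c = 2 − 0.9375/2 = 1.53125, R_n = min(1.2×1.53125×0.5×65, 2.4×0.875×0.5×65) = 59.719 kips/bolt; interior L_c = 3.375 − 0.9375 = 2.4375, R_n = 68.25 kips/bolt. φR_n = 0.75 × (3×59.719 + 12×68.25) = 748.6 kips.
Tension yield (gross): A_g = 10.4375×0.5 = 5.2188 in². φR_n = 0.90 × 50 × 5.2188 = 234.8 kips.
Tension rupture (net): A_n = (10.4375 − 3×1)×0.5 = 3.7188 in² (U = 1.0, A_e = A_n). φR_n = 0.75 × 65 × 3.7188 = 181.3 kips.
Governing: min(568.2, 748.6, 234.8, 181.3) = 181.3 kips → net-section rupture.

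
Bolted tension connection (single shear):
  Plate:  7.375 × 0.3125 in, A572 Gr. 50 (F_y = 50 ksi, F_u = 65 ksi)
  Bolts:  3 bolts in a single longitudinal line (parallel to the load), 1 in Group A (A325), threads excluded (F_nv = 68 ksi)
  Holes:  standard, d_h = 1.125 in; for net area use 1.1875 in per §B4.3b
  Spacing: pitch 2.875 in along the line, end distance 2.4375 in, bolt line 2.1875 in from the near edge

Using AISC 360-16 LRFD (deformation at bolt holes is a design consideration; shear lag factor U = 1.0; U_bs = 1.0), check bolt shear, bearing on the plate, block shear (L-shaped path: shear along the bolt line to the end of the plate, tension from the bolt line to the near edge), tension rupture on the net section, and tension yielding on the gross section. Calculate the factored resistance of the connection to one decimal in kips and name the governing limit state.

72.0 kips (block shear governs)

Bolt shear: A_b = π(1)²/4 = 0.7854 in². φR_n = 0.75 × 68 × 0.7854 × 3 × 1 = 120.2 kips.
Bearing (0.3125 in plate, F_u = 65 ksi): end bolts L_c = 2.4375 − 1.125/2 = 1.875, R_n = min(1.2×1.875×0.3125×65, 2.4×1×0.3125×65) = 45.703 kips/bolt; interior L_c = 2.875 − 1.125 = 1.75, R_n = 42.656 kips/bolt. φR_n = 0.75 × (1×45.703 + 2×42.656) = 98.3 kips.
Block shear: shear path 1×[2.4375+2×2.875] = 1×8.1875 in, A_gv = 2.5586, A_nv = 1×(8.1875 − 2.5×1.1875)×0.3125 = 1.6309 in²; tension to near edge: (2.1875 − 0.5×1.1875)×0.3125 = 0.49805 in². R_n = min(0.6×65×1.6309, 0.6×50×2.5586) + 1.0×65×0.49805 = min(63.605, 76.758) + 32.373 = 95.978 kips. φR_n = 0.75 × 95.978 = 72.0 kips.
Tension rupture (net): A_n = (7.375 − 1×1.1875)×0.3125 = 1.9336 in² (U = 1.0, A_e = A_n). φR_n = 0.75 × 65 × 1.9336 = 94.3 kips.
Tension yield (gross): A_g = 7.375×0.3125 = 2.3047 in². φR_n = 0.90 × 50 × 2.3047 = 103.7 kips.
Governing: min(120.2, 98.3, 72.0, 94.3, 103.7) = 72.0 kips → block shear.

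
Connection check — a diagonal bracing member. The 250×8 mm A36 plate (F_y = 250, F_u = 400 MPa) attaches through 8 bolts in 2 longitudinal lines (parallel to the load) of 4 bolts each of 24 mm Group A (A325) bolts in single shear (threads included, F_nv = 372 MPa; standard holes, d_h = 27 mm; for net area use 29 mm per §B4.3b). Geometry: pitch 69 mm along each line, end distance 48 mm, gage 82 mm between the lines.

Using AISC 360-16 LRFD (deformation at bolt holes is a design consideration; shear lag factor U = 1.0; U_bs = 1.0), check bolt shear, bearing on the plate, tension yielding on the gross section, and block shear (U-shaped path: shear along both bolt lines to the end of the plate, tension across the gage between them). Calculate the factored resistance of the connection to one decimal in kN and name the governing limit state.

450.0 kN (gross-section yield governs)

Bolt shear: A_b = π(24)²/4 = 452.39 mm². φR_n = 0.75 × 372 × 452.39 × 8 × 1 = 1009.7 kN.
Bearing (8 mm plate, F_u = 400 MPa): end bolts L_c = 48 − 27/2 = 34.5, R_n = min(1.2×34.5×8×400, 2.4×24×8×400) = 132.48 kN/bolt; interior L_c = 69 − 27 = 42, R_n = 161.28 kN/bolt. φR_n = 0.75 × (2×132.48 + 6×161.28) = 924.5 kN.
Tension yield (gross): A_g = 250×8 = 2000 mm². φR_n = 0.90 × 250 × 2000 = 450.0 kN.
Block shear: shear path 2×[48+3×69] = 2×255 mm, A_gv = 4080, A_nv = 2×(255 − 3.5×29)×8 = 2456 mm²; tension across gage: (82 − 1×29)×8 = 424 mm². R_n = min(0.6×400×2456, 0.6×250×4080) + 1.0×400×424 = min(589.44, 612) + 169.6 = 759.04 kN. φR_n = 0.75 × 759.04 = 569.3 kN.
Governing: min(1009.7, 924.5, 450.0, 569.3) = 450.0 kN → gross-section yield.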